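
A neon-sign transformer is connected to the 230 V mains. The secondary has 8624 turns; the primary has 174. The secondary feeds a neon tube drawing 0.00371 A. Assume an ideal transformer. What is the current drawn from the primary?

I_p ≈ 0.184 A

For an ideal transformer I_p N_p = I_s N_s, so I_p = 0.00371 × 8624/174 = 0.184 A.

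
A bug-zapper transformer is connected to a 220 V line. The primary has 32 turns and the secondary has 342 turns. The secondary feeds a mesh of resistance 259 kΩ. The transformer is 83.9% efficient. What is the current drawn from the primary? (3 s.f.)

I_p ≈ 0.116 A

V_s = 220 × 342/32 = 2351.2 V.
I_s = V_s/R = 2351.2/259000 = 0.0090782 A.
P_out = V_s I_s = 2351.2 × 0.0090782 = 21.345 W.
P_in = P_out/η = 21.345/0.839 = 25.441 W.
I_p = P_in/V_p = 25.441/220 = 0.116 A.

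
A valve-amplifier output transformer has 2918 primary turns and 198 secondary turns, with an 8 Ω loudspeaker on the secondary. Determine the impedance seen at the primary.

Z_p ≈ 1740 Ω

Z_p = (N_p/N_s)² × Z_s = (2918/198)² × 8 = 1740 Ω.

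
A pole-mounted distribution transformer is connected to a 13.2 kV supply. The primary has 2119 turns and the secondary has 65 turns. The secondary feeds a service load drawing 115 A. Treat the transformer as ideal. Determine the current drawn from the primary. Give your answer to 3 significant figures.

I_p ≈ 3.53 A

For an ideal transformer I_p N_p = I_s N_s, so I_p = 115 × 65/2119 = 3.53 A.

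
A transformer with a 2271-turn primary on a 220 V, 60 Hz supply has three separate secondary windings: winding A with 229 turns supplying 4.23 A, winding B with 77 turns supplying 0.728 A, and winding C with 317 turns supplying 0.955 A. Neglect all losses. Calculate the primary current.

V_A = 220 × 229/2271 = 22.184 V; V_B = 220 × 77/2271 = 7.4593 V; V_C = 220 × 317/2271 = 30.709 V.
P_out = V_A I_A + V_B I_B + V_C I_C = 22.184×4.23 + 7.4593×0.728 + 30.709×0.955 = 93.839 + 5.4303 + 29.327 = 128.60 W.
Ideal ⇒ P_in = P_out, so I_p = P_out/V_p = 128.60/220 = 0.585 A.

I_p ≈ 0.585 A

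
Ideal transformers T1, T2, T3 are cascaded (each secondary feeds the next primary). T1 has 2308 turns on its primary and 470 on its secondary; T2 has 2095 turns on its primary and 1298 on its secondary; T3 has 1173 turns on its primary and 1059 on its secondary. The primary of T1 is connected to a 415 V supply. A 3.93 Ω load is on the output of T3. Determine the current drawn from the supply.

Secondary of T1: V = 415.00 × 470/2308 = 84.510 V.
Secondary of T2: V = 84.510 × 1298/2095 = 52.360 V.
Secondary of T3: V = 52.360 × 1059/1173 = 47.271 V.
I_load = 47.271/3.93 = 12.028 A, so P_out = 47.271 × 12.028 = 568.60 W.
All ideal ⇒ P_in = P_out, so I_supply = 568.60/415 = 1.37 A.

I_supply ≈ 1.37 A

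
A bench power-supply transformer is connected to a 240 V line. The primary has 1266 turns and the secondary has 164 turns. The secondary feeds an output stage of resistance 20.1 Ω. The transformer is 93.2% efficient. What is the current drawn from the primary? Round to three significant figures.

I_p ≈ 0.215 A

V_s = 240 × 164/1266 = 31.090 V.
I_s = V_s/R = 31.090/20.1 = 1.5468 A.
P_out = V_s I_s = 31.090 × 1.5468 = 48.089 W.
P_in = P_out/η = 48.089/0.932 = 51.598 W.
I_p = P_in/V_p = 51.598/240 = 0.215 A.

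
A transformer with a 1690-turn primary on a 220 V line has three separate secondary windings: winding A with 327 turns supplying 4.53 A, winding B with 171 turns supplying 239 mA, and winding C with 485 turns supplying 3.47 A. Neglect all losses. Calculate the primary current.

V_A = 220 × 327/1690 = 42.568 V; V_B = 220 × 171/1690 = 22.260 V; V_C = 220 × 485/1690 = 63.136 V.
P_out = V_A I_A + V_B I_B + V_C I_C = 42.568×4.53 + 22.260×0.239 + 63.136×3.47 = 192.83 + 5.3202 + 219.08 = 417.24 W.
Ideal ⇒ P_in = P_out, so I_p = P_out/V_p = 417.24/220 = 1.90 A.

I_p ≈ 1.90 A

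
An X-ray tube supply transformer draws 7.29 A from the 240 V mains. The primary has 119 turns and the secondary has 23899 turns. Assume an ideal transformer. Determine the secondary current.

I_s ≈ 0.0363 A

I_s/I_p = N_p/N_s, so I_s = 7.29 × 119/23899 = 0.0363 A.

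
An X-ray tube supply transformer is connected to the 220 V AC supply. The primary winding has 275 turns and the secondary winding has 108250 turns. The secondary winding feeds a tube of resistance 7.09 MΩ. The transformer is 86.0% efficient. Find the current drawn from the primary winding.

V_s = 220 × 108250/275 = 86600 V.
I_s = V_s/R = 86600/(7.09×10^6) = 0.012214 A.
P_out = V_s I_s = 86600 × 0.012214 = 1057.8 W.
P_in = P_out/η = 1057.8/0.860 = 1230.0 W.
I_p = P_in/V_p = 1230.0/220 = 5.59 A.

I_p ≈ 5.59 A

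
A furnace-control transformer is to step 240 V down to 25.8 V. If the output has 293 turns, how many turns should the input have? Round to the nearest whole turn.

N_in = 2726 turns

N_in/N_out = V_in/V_out, so N_in = 293 × 240/25.8 = 2725.6 ≈ 2726 turns.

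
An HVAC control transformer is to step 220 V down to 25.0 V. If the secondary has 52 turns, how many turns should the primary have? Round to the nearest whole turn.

N_p/N_s = V_p/V_s, so N_p = 52 × 220/25.0 = 457.6 ≈ 458 turns.

N_p = 458 turns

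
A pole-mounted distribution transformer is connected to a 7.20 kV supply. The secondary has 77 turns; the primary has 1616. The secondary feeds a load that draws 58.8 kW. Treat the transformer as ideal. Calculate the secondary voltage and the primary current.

V_s = V_p × N_s/N_p = 7200 × 77/1616 = 343.07 V.
I_s = P/V_s = 58800/343.07 = 171.39 A.
I_p = I_s × N_s/N_p = 171.39 × 77/1616 = 8.17 A.

V_s ≈ 343 V, I_p ≈ 8.17 A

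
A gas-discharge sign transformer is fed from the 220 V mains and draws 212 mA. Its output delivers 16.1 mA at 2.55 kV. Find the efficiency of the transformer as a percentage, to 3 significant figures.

P_in = 220 × 0.212 = 46.6400 W.
P_out = 2550 × 0.0161 = 41.0550 W.
η = P_out/P_in = 41.0550/46.6400 = 0.880.

η ≈ 88.0%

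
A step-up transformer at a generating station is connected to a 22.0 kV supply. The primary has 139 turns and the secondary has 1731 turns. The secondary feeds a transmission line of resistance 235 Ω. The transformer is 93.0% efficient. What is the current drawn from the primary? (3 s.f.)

I_p ≈ 15600 A

V_s = 22000 × 1731/139 = 273970 V.
I_s = V_s/R = 273970/235 = 1165.8 A.
P_out = V_s I_s = 273970 × 1165.8 = 3.1941×10^8 W.
P_in = P_out/η = 3.1941×10^8/0.930 = 3.4345×10^8 W.
I_p = P_in/V_p = 3.4345×10^8/22000 = 15600 A.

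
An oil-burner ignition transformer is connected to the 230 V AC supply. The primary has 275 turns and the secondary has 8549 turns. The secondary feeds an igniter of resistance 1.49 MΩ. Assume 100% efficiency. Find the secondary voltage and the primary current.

V_s ≈ 7150 V, I_p ≈ 0.149 A

V_s = V_p × N_s/N_p = 230 × 8549/275 = 7150.1 V.
I_s = V_s/R = 7150.1/(1.49×10^6) = 0.0047987 A.
I_p = I_s × N_s/N_p = 0.0047987 × 8549/275 = 0.149 A.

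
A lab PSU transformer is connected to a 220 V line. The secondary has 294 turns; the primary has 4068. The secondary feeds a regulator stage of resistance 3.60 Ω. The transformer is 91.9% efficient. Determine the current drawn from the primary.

V_s = 220 × 294/4068 = 15.900 V.
I_s = V_s/R = 15.900/3.60 = 4.4166 A.
P_out = V_s I_s = 15.900 × 4.4166 = 70.222 W.
P_in = P_out/η = 70.222/0.919 = 76.412 W.
I_p = P_in/V_p = 76.412/220 = 0.347 A.

I_p ≈ 0.347 A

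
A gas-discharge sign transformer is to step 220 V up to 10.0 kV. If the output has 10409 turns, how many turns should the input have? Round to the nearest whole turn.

N_in/N_out = V_in/V_out, so N_in = 10409 × 220/10000 = 229.0 ≈ 229 turns.

N_in = 229 turns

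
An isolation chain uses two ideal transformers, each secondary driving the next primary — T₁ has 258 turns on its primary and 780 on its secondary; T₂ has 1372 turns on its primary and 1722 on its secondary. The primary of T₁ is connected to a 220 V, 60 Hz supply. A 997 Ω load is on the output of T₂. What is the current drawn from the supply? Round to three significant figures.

Secondary of T₁: V = 220.00 × 780/258 = 665.12 V.
Secondary of T₂: V = 665.12 × 1722/1372 = 834.79 V.
I_load = 834.79/997 = 0.83730 A, so P_out = 834.79 × 0.83730 = 698.97 W.
All ideal ⇒ P_in = P_out, so I_supply = 698.97/220 = 3.18 A.

I_supply ≈ 3.18 A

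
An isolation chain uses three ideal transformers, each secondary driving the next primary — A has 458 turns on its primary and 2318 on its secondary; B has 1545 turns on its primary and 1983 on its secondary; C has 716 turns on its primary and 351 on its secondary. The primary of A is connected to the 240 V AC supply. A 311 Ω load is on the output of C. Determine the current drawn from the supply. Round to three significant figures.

I_supply ≈ 7.83 A

After A: V = 240.00 × 2318/458 = 1214.7 V.
After B: V = 1214.7 × 1983/1545 = 1559.0 V.
After C: V = 1559.0 × 351/716 = 764.27 V.
I_load = 764.27/311 = 2.4575 A, so P_out = 764.27 × 2.4575 = 1878.2 W.
All ideal ⇒ P_in = P_out, so I_supply = 1878.2/240 = 7.83 A.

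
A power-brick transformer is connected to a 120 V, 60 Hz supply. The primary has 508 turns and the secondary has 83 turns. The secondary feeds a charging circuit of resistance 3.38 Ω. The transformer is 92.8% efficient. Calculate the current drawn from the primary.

I_p ≈ 1.02 A

V_s = 120 × 83/508 = 19.606 V.
I_s = V_s/R = 19.606/3.38 = 5.8007 A.
P_out = V_s I_s = 19.606 × 5.8007 = 113.73 W.
P_in = P_out/η = 113.73/0.928 = 122.55 W.
I_p = P_in/V_p = 122.55/120 = 1.02 A.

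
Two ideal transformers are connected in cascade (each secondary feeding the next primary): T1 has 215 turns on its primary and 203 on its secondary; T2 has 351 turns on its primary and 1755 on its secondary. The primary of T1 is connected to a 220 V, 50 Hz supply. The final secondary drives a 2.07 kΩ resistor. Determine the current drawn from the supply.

Secondary of T1: V = 220.00 × 203/215 = 207.72 V.
Secondary of T2: V = 207.72 × 1755/351 = 1038.6 V.
I_load = 1038.6/2070 = 0.50174 A, so P_out = 1038.6 × 0.50174 = 521.11 W.
All ideal ⇒ P_in = P_out, so I_supply = 521.11/220 = 2.37 A.

I_supply ≈ 2.37 A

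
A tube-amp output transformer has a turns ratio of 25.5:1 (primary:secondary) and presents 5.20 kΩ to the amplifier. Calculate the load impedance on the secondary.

Z_s = Z_p/(N_p/N_s)² = 5200/25.5² = 8.00 Ω.

Z_s ≈ 8.00 Ω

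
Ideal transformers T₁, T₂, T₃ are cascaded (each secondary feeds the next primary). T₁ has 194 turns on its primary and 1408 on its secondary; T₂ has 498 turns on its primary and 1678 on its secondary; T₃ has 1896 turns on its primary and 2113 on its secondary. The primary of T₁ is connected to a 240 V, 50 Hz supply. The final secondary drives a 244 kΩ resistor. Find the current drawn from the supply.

I_supply ≈ 0.731 A

Secondary of T₁: V = 240.00 × 1408/194 = 1741.9 V.
Secondary of T₂: V = 1741.9 × 1678/498 = 5869.1 V.
Secondary of T₃: V = 5869.1 × 2113/1896 = 6540.9 V.
I_load = 6540.9/244000 = 0.026807 A, so P_out = 6540.9 × 0.026807 = 175.34 W.
All ideal ⇒ P_in = P_out, so I_supply = 175.34/240 = 0.731 A.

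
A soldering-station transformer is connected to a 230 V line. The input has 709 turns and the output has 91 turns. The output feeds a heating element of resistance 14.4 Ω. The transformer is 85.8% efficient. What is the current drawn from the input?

V_out = 230 × 91/709 = 29.520 V.
I_out = V_out/R = 29.520/14.4 = 2.0500 A.
P_out = V_out I_out = 29.520 × 2.0500 = 60.518 W.
P_in = P_out/η = 60.518/0.858 = 70.534 W.
I_in = P_in/V_in = 70.534/230 = 0.307 A.

I_in ≈ 0.307 A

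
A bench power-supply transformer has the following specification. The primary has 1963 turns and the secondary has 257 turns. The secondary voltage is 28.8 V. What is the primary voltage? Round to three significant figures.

V_p ≈ 220 V

V_p/V_s = N_p/N_s, so V_p = 28.8 × 1963/257 = 220 V.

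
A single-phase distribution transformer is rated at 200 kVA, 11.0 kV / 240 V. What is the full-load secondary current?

I_s = S/V_s = 200000/240 = 833 A.

I_s ≈ 833 A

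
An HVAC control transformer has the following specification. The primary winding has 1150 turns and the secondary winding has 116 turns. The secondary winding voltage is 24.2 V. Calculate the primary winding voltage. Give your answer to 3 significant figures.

V_p ≈ 240 V

V_p/V_s = N_p/N_s, so V_p = 24.2 × 1150/116 = 240 V.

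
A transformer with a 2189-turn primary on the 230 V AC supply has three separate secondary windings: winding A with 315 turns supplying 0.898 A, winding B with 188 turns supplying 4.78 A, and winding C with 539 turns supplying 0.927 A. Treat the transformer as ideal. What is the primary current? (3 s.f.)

I_p ≈ 0.768 A

V_A = 230 × 315/2189 = 33.097 V; V_B = 230 × 188/2189 = 19.753 V; V_C = 230 × 539/2189 = 56.633 V.
P_out = V_A I_A + V_B I_B + V_C I_C = 33.097×0.898 + 19.753×4.78 + 56.633×0.927 = 29.721 + 94.421 + 52.499 = 176.64 W.
Ideal ⇒ P_in = P_out, so I_p = P_out/V_p = 176.64/230 = 0.768 A.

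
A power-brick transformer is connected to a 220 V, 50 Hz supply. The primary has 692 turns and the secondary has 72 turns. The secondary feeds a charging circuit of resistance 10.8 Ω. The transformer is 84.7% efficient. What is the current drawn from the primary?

V_s = 220 × 72/692 = 22.890 V.
I_s = V_s/R = 22.890/10.8 = 2.1195 A.
P_out = V_s I_s = 22.890 × 2.1195 = 48.515 W.
P_in = P_out/η = 48.515/0.847 = 57.278 W.
I_p = P_in/V_p = 57.278/220 = 0.260 A.

I_p ≈ 0.260 A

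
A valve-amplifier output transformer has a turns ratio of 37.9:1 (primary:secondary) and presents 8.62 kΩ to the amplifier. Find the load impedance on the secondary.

Z_s = Z_p/(N_p/N_s)² = 8620/37.9² = 6.00 Ω.

Z_s ≈ 6.00 Ω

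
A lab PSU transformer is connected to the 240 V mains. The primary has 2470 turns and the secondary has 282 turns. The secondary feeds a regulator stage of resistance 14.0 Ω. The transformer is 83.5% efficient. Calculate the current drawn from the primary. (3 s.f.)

V_s = 240 × 282/2470 = 27.401 V.
I_s = V_s/R = 27.401/14.0 = 1.9572 A.
P_out = V_s I_s = 27.401 × 1.9572 = 53.629 W.
P_in = P_out/η = 53.629/0.835 = 64.226 W.
I_p = P_in/V_p = 64.226/240 = 0.268 A.

I_p ≈ 0.268 A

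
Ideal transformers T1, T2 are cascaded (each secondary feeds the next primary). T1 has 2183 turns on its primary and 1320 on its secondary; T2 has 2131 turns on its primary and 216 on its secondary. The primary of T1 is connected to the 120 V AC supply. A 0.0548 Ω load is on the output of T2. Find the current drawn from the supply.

I_supply ≈ 8.23 A

After T1: V = 120.00 × 1320/2183 = 72.561 V.
After T2: V = 72.561 × 216/2131 = 7.3548 V.
I_load = 7.3548/0.0548 = 134.21 A, so P_out = 7.3548 × 134.21 = 987.10 W.
All ideal ⇒ P_in = P_out, so I_supply = 987.10/120 = 8.23 A.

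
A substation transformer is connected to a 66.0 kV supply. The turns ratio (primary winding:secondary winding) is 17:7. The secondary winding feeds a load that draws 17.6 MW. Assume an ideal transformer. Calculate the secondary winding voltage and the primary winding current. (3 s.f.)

V_s = V_p × N_s/N_p = 66000 × 7/17 = 27176 V.
I_s = P/V_s = 1.76×10^7/27176 = 647.62 A.
I_p = I_s × N_s/N_p = 647.62 × 7/17 = 267 A.

V_s ≈ 27200 V, I_p ≈ 267 A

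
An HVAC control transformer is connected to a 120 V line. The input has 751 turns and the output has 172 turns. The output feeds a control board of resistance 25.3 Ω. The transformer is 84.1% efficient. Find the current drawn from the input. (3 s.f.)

V_out = 120 × 172/751 = 27.483 V.
I_out = V_out/R = 27.483/25.3 = 1.0863 A.
P_out = V_out I_out = 27.483 × 1.0863 = 29.855 W.
P_in = P_out/η = 29.855/0.841 = 35.500 W.
I_in = P_in/V_in = 35.500/120 = 0.296 A.

I_in ≈ 0.296 A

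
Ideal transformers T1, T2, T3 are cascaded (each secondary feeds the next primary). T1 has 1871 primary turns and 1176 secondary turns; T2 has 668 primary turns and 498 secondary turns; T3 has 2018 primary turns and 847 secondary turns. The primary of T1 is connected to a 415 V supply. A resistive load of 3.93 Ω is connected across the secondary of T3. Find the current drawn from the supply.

I_supply ≈ 4.08 A

Secondary of T1: V = 415.00 × 1176/1871 = 260.84 V.
Secondary of T2: V = 260.84 × 498/668 = 194.46 V.
Secondary of T3: V = 194.46 × 847/2018 = 81.620 V.
I_load = 81.620/3.93 = 20.768 A, so P_out = 81.620 × 20.768 = 1695.1 W.
All ideal ⇒ P_in = P_out, so I_supply = 1695.1/415 = 4.08 A.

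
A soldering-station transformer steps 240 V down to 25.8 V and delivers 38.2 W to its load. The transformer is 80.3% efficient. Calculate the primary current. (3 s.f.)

I_p ≈ 0.198 A

P_in = P_out/η = 38.2/0.803 = 47.572 W.
I_p = P_in/V_p = 47.572/240 = 0.198 A.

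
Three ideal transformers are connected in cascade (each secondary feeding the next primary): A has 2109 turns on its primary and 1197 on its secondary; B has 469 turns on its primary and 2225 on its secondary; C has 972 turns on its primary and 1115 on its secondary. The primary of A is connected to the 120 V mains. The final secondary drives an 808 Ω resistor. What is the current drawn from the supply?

Secondary of A: V = 120.00 × 1197/2109 = 68.108 V.
Secondary of B: V = 68.108 × 2225/469 = 323.11 V.
Secondary of C: V = 323.11 × 1115/972 = 370.65 V.
I_load = 370.65/808 = 0.45873 A, so P_out = 370.65 × 0.45873 = 170.03 W.
All ideal ⇒ P_in = P_out, so I_supply = 170.03/120 = 1.42 A.

I_supply ≈ 1.42 A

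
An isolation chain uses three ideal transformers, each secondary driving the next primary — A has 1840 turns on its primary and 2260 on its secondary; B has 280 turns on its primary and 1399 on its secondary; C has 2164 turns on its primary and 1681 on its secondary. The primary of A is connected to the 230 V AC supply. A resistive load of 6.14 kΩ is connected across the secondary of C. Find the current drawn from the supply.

I_supply ≈ 0.851 A

Secondary of A: V = 230.00 × 2260/1840 = 282.50 V.
Secondary of B: V = 282.50 × 1399/280 = 1411.5 V.
Secondary of C: V = 1411.5 × 1681/2164 = 1096.4 V.
I_load = 1096.4/6140 = 0.17857 A, so P_out = 1096.4 × 0.17857 = 195.80 W.
All ideal ⇒ P_in = P_out, so I_supply = 195.80/230 = 0.851 A.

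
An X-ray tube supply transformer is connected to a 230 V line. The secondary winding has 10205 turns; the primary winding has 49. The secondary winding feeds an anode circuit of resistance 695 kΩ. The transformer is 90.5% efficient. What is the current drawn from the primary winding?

I_p ≈ 15.9 A

V_s = 230 × 10205/49 = 47901 V.
I_s = V_s/R = 47901/695000 = 0.068922 A.
P_out = V_s I_s = 47901 × 0.068922 = 3301.5 W.
P_in = P_out/η = 3301.5/0.905 = 3648.0 W.
I_p = P_in/V_p = 3648.0/230 = 15.9 A.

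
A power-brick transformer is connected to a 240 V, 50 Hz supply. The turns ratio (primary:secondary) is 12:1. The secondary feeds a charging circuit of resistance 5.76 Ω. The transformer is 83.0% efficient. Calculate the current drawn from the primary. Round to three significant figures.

I_p ≈ 0.349 A

V_s = 240 × 1/12 = 20.000 V.
I_s = V_s/R = 20.000/5.76 = 3.4722 A.
P_out = V_s I_s = 20.000 × 3.4722 = 69.444 W.
P_in = P_out/η = 69.444/0.830 = 83.668 W.
I_p = P_in/V_p = 83.668/240 = 0.349 A.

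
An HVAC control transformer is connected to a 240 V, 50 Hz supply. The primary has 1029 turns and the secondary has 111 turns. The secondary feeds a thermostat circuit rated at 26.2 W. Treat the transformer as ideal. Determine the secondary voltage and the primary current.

V_s ≈ 25.9 V, I_p ≈ 0.109 A

V_s = V_p × N_s/N_p = 240 × 111/1029 = 25.889 V.
I_s = P/V_s = 26.2/25.889 = 1.0120 A.
I_p = I_s × N_s/N_p = 1.0120 × 111/1029 = 0.109 A.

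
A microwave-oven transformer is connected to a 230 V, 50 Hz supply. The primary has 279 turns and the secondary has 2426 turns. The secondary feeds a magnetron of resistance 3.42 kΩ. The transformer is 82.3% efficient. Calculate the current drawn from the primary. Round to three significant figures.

V_s = 230 × 2426/279 = 1999.9 V.
I_s = V_s/R = 1999.9/3420 = 0.58477 A.
P_out = V_s I_s = 1999.9 × 0.58477 = 1169.5 W.
P_in = P_out/η = 1169.5/0.823 = 1421.0 W.
I_p = P_in/V_p = 1421.0/230 = 6.18 A.

I_p ≈ 6.18 A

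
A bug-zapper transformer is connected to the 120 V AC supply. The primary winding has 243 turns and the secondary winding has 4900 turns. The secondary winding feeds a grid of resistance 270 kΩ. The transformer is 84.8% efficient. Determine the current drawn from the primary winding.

I_p ≈ 0.213 A

V_s = 120 × 4900/243 = 2419.8 V.
I_s = V_s/R = 2419.8/270000 = 0.0089620 A.
P_out = V_s I_s = 2419.8 × 0.0089620 = 21.686 W.
P_in = P_out/η = 21.686/0.848 = 25.573 W.
I_p = P_in/V_p = 25.573/120 = 0.213 A.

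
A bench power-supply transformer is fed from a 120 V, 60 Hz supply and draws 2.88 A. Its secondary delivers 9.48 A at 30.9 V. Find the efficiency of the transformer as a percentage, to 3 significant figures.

η ≈ 84.8%

P_in = 120 × 2.88 = 345.600 W.
P_out = 30.9 × 9.48 = 292.932 W.
η = P_out/P_in = 292.932/345.600 = 0.848.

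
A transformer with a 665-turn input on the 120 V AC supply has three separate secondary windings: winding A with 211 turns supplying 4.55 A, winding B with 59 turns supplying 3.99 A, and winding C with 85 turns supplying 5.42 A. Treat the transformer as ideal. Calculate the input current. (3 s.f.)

V_A = 120 × 211/665 = 38.075 V; V_B = 120 × 59/665 = 10.647 V; V_C = 120 × 85/665 = 15.338 V.
P_out = V_A I_A + V_B I_B + V_C I_C = 38.075×4.55 + 10.647×3.99 + 15.338×5.42 = 173.24 + 42.480 + 83.134 = 298.86 W.
Ideal ⇒ P_in = P_out, so I_in = P_out/V_in = 298.86/120 = 2.49 A.

I_in ≈ 2.49 A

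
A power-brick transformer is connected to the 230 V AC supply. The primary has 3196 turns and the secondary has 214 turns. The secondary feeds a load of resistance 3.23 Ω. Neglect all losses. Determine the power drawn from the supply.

P ≈ 73.4 W

V_s = V_p × N_s/N_p = 230 × 214/3196 = 15.401 V.
I_s = V_s/R = 15.401/3.23 = 4.7680 A.
I_p = I_s × N_s/N_p = 4.7680 × 214/3196 = 0.31926 A.
P = V_p I_p = 230 × 0.31926 = 73.4 W.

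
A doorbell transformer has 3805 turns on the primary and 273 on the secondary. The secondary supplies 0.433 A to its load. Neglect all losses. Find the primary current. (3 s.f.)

I_p ≈ 0.0311 A

For an ideal transformer I_p/I_s = N_s/N_p, so I_p = 0.433 × 273/3805 = 0.0311 A.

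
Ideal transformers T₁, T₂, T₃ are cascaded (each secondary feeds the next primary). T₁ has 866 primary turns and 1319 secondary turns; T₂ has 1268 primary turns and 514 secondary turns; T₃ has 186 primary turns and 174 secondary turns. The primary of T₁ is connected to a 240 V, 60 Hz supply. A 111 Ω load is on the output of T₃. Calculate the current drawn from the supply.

Secondary of T₁: V = 240.00 × 1319/866 = 365.54 V.
Secondary of T₂: V = 365.54 × 514/1268 = 148.18 V.
Secondary of T₃: V = 148.18 × 174/186 = 138.62 V.
I_load = 138.62/111 = 1.2488 A, so P_out = 138.62 × 1.2488 = 173.11 W.
All ideal ⇒ P_in = P_out, so I_supply = 173.11/240 = 0.721 A.

I_supply ≈ 0.721 A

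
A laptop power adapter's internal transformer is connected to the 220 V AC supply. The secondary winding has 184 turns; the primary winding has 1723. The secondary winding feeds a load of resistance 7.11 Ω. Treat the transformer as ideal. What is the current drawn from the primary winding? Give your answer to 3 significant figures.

V_s = V_p × N_s/N_p = 220 × 184/1723 = 23.494 V.
I_s = V_s/R = 23.494/7.11 = 3.3043 A.
For an ideal transformer I_p N_p = I_s N_s, so I_p = 3.3043 × 184/1723 = 0.353 A.

I_p ≈ 0.353 A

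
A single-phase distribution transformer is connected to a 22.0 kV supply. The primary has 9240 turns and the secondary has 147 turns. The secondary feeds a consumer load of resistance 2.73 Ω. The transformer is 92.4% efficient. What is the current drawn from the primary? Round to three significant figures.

V_s = 22000 × 147/9240 = 350.00 V.
I_s = V_s/R = 350.00/2.73 = 128.21 A.
P_out = V_s I_s = 350.00 × 128.21 = 44872 W.
P_in = P_out/η = 44872/0.924 = 48563 W.
I_p = P_in/V_p = 48563/22000 = 2.21 A.

I_p ≈ 2.21 A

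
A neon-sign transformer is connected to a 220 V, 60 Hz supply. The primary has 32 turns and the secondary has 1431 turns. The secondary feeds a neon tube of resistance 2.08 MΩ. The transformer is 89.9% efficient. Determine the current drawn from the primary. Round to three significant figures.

I_p ≈ 0.235 A

V_s = 220 × 1431/32 = 9838.1 V.
I_s = V_s/R = 9838.1/(2.08×10^6) = 0.0047299 A.
P_out = V_s I_s = 9838.1 × 0.0047299 = 46.533 W.
P_in = P_out/η = 46.533/0.899 = 51.761 W.
I_p = P_in/V_p = 51.761/220 = 0.235 A.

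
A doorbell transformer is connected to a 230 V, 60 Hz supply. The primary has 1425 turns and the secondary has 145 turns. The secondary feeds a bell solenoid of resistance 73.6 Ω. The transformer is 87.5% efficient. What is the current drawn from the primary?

I_p ≈ 0.0370 A

V_s = 230 × 145/1425 = 23.404 V.
I_s = V_s/R = 23.404/73.6 = 0.31798 A.
P_out = V_s I_s = 23.404 × 0.31798 = 7.4419 W.
P_in = P_out/η = 7.4419/0.875 = 8.5050 W.
I_p = P_in/V_p = 8.5050/230 = 0.0370 A.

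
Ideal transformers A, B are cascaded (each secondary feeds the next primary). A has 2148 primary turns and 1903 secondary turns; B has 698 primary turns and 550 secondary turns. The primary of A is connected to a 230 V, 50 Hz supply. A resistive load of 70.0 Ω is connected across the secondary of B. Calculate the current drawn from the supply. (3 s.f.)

After A: V = 230.00 × 1903/2148 = 203.77 V.
After B: V = 203.77 × 550/698 = 160.56 V.
I_load = 160.56/70.0 = 2.2937 A, so P_out = 160.56 × 2.2937 = 368.28 W.
All ideal ⇒ P_in = P_out, so I_supply = 368.28/230 = 1.60 A.

I_supply ≈ 1.60 A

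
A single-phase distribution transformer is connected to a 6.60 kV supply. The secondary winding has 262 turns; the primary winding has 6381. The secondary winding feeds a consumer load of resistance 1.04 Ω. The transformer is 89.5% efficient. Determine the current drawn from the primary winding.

V_s = 6600 × 262/6381 = 270.99 V.
I_s = V_s/R = 270.99/1.04 = 260.57 A.
P_out = V_s I_s = 270.99 × 260.57 = 70612 W.
P_in = P_out/η = 70612/0.895 = 78896 W.
I_p = P_in/V_p = 78896/6600 = 12.0 A.

I_p ≈ 12.0 A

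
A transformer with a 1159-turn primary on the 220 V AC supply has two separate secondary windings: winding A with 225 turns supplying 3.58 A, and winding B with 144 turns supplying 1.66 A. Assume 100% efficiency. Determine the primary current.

V_A = 220 × 225/1159 = 42.709 V; V_B = 220 × 144/1159 = 27.334 V.
P_out = V_A I_A + V_B I_B = 42.709×3.58 + 27.334×1.66 = 152.90 + 45.374 = 198.27 W.
Ideal ⇒ P_in = P_out, so I_p = P_out/V_p = 198.27/220 = 0.901 A.

I_p ≈ 0.901 A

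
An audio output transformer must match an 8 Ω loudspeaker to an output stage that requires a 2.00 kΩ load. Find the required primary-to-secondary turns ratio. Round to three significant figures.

Z_p/Z_s = (N_p/N_s)², so N_p/N_s = √(2000/8) = √250 = 15.8.

N_p/N_s ≈ 15.8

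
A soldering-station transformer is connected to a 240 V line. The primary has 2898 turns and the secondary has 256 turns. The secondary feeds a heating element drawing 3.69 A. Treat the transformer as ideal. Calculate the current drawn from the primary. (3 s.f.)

I_p ≈ 0.326 A

For an ideal transformer I_p N_p = I_s N_s, so I_p = 3.69 × 256/2898 = 0.326 A.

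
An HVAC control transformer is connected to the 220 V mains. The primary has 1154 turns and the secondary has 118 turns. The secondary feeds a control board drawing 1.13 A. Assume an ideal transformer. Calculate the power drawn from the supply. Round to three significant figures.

P ≈ 25.4 W

I_p = I_s × N_s/N_p = 1.13 × 118/1154 = 0.11555 A.
P = V_p I_p = 220 × 0.11555 = 25.4 W.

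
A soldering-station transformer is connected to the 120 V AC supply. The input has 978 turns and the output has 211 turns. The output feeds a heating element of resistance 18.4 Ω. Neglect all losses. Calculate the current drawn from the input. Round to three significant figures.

V_out = V_in × N_out/N_in = 120 × 211/978 = 25.890 V.
I_out = V_out/R = 25.890/18.4 = 1.4070 A.
For an ideal transformer I_in N_in = I_out N_out, so I_in = 1.4070 × 211/978 = 0.304 A.

I_in ≈ 0.304 A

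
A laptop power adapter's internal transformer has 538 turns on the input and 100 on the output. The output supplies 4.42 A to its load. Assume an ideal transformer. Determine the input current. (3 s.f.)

I_in ≈ 0.822 A

For an ideal transformer I_in/I_out = N_out/N_in, so I_in = 4.42 × 100/538 = 0.822 A.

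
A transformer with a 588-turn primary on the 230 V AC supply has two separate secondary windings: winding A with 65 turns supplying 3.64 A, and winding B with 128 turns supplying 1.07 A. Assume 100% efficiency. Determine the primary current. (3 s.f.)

I_p ≈ 0.635 A

V_A = 230 × 65/588 = 25.425 V; V_B = 230 × 128/588 = 50.068 V.
P_out = V_A I_A + V_B I_B = 25.425×3.64 + 50.068×1.07 = 92.548 + 53.573 = 146.12 W.
Ideal ⇒ P_in = P_out, so I_p = P_out/V_p = 146.12/230 = 0.635 A.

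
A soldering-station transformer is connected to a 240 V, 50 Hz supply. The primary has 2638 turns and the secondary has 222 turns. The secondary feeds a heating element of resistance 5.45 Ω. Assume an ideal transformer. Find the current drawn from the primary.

V_s = V_p × N_s/N_p = 240 × 222/2638 = 20.197 V.
I_s = V_s/R = 20.197/5.45 = 3.7059 A.
For an ideal transformer I_p N_p = I_s N_s, so I_p = 3.7059 × 222/2638 = 0.312 A.

I_p ≈ 0.312 A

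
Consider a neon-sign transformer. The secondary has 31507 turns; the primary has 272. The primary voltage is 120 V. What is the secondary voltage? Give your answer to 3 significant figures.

V_s/V_p = N_s/N_p, so V_s = 120 × 31507/272 = 13900 V.

V_s ≈ 13900 V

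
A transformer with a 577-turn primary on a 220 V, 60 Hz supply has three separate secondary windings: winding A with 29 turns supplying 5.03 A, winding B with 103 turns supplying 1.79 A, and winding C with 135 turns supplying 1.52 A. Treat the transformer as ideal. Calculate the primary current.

I_p ≈ 0.928 A

V_A = 220 × 29/577 = 11.057 V; V_B = 220 × 103/577 = 39.272 V; V_C = 220 × 135/577 = 51.473 V.
P_out = V_A I_A + V_B I_B + V_C I_C = 11.057×5.03 + 39.272×1.79 + 51.473×1.52 = 55.618 + 70.297 + 78.239 = 204.15 W.
Ideal ⇒ P_in = P_out, so I_p = P_out/V_p = 204.15/220 = 0.928 A.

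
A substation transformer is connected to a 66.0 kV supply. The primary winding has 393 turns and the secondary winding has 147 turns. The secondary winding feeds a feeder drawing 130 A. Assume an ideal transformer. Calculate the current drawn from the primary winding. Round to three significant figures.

For an ideal transformer I_p N_p = I_s N_s, so I_p = 130 × 147/393 = 48.6 A.

I_p ≈ 48.6 A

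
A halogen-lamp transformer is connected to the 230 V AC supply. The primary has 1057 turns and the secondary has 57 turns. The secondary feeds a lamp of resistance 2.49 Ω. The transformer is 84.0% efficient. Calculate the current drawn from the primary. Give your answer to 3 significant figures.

I_p ≈ 0.320 A

V_s = 230 × 57/1057 = 12.403 V.
I_s = V_s/R = 12.403/2.49 = 4.9811 A.
P_out = V_s I_s = 12.403 × 4.9811 = 61.781 W.
P_in = P_out/η = 61.781/0.840 = 73.549 W.
I_p = P_in/V_p = 73.549/230 = 0.320 A.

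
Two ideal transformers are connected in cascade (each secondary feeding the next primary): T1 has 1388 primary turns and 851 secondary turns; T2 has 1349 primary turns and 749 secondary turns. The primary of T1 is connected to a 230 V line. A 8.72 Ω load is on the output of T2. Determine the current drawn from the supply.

I_supply ≈ 3.06 A

After T1: V = 230.00 × 851/1388 = 141.02 V.
After T2: V = 141.02 × 749/1349 = 78.296 V.
I_load = 78.296/8.72 = 8.9789 A, so P_out = 78.296 × 8.9789 = 703.01 W.
All ideal ⇒ P_in = P_out, so I_supply = 703.01/230 = 3.06 A.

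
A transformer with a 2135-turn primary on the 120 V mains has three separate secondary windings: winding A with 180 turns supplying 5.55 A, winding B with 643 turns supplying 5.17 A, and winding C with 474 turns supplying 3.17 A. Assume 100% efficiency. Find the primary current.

V_A = 120 × 180/2135 = 10.117 V; V_B = 120 × 643/2135 = 36.141 V; V_C = 120 × 474/2135 = 26.642 V.
P_out = V_A I_A + V_B I_B + V_C I_C = 10.117×5.55 + 36.141×5.17 + 26.642×3.17 = 56.150 + 186.85 + 84.454 = 327.45 W.
Ideal ⇒ P_in = P_out, so I_p = P_out/V_p = 327.45/120 = 2.73 A.

I_p ≈ 2.73 A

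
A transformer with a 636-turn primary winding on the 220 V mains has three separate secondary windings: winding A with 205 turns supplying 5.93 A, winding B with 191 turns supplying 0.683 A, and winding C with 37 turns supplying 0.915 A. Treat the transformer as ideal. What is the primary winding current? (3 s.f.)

I_p ≈ 2.17 A

V_A = 220 × 205/636 = 70.912 V; V_B = 220 × 191/636 = 66.069 V; V_C = 220 × 37/636 = 12.799 V.
P_out = V_A I_A + V_B I_B + V_C I_C = 70.912×5.93 + 66.069×0.683 + 12.799×0.915 = 420.51 + 45.125 + 11.711 = 477.34 W.
Ideal ⇒ P_in = P_out, so I_p = P_out/V_p = 477.34/220 = 2.17 A.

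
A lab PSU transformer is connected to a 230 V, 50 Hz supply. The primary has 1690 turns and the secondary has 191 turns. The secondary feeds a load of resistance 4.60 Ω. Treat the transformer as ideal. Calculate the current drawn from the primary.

I_p ≈ 0.639 A

V_s = V_p × N_s/N_p = 230 × 191/1690 = 25.994 V.
I_s = V_s/R = 25.994/4.60 = 5.6509 A.
For an ideal transformer I_p N_p = I_s N_s, so I_p = 5.6509 × 191/1690 = 0.639 A.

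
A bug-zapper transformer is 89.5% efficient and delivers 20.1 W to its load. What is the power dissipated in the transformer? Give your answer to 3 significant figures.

P_in = P_out/η = 20.1/0.895 = 22.4581 W.
P_loss = P_in − P_out = 22.4581 − 20.1 = 2.36 W.

P_loss ≈ 2.36 W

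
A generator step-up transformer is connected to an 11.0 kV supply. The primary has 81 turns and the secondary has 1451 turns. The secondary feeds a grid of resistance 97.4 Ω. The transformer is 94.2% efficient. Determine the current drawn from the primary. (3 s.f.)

V_s = 11000 × 1451/81 = 197050 V.
I_s = V_s/R = 197050/97.4 = 2023.1 A.
P_out = V_s I_s = 197050 × 2023.1 = 3.9865×10^8 W.
P_in = P_out/η = 3.9865×10^8/0.942 = 4.2319×10^8 W.
I_p = P_in/V_p = 4.2319×10^8/11000 = 38500 A.

I_p ≈ 38500 A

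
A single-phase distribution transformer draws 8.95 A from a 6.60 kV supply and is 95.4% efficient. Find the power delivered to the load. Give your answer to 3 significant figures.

P_out ≈ 56400 W

P_in = V_p I_p = 6600 × 8.95 = 59070 W.
P_out = η P_in = 0.954 × 59070 = 56400 W.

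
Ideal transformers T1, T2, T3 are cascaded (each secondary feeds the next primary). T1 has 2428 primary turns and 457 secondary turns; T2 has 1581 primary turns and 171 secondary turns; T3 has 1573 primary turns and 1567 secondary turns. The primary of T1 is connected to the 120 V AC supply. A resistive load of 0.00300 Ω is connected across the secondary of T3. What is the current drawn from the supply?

Secondary of T1: V = 120.00 × 457/2428 = 22.586 V.
Secondary of T2: V = 22.586 × 171/1581 = 2.4429 V.
Secondary of T3: V = 2.4429 × 1567/1573 = 2.4336 V.
I_load = 2.4336/0.00300 = 811.21 A, so P_out = 2.4336 × 811.21 = 1974.2 W.
All ideal ⇒ P_in = P_out, so I_supply = 1974.2/120 = 16.5 A.

I_supply ≈ 16.5 A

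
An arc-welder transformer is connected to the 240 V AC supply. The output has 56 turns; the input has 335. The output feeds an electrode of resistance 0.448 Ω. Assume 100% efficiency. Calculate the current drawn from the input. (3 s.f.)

I_in ≈ 15.0 A

V_out = V_in × N_out/N_in = 240 × 56/335 = 40.119 V.
I_out = V_out/R = 40.119/0.448 = 89.552 A.
For an ideal transformer I_in N_in = I_out N_out, so I_in = 89.552 × 56/335 = 15.0 A.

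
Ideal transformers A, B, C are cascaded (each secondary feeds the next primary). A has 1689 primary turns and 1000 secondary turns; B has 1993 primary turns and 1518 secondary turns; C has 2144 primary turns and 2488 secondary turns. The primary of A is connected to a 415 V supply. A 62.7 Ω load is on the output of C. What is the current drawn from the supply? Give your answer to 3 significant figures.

After A: V = 415.00 × 1000/1689 = 245.71 V.
After B: V = 245.71 × 1518/1993 = 187.15 V.
After C: V = 187.15 × 2488/2144 = 217.17 V.
I_load = 217.17/62.7 = 3.4637 A, so P_out = 217.17 × 3.4637 = 752.23 W.
All ideal ⇒ P_in = P_out, so I_supply = 752.23/415 = 1.81 A.

I_supply ≈ 1.81 A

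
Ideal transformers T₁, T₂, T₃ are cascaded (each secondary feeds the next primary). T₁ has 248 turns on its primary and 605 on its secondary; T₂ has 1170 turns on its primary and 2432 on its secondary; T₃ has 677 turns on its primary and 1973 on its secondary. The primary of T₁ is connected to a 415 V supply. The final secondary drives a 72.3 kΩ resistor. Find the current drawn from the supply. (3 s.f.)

I_supply ≈ 1.25 A

Secondary of T₁: V = 415.00 × 605/248 = 1012.4 V.
Secondary of T₂: V = 1012.4 × 2432/1170 = 2104.4 V.
Secondary of T₃: V = 2104.4 × 1973/677 = 6132.9 V.
I_load = 6132.9/72300 = 0.084826 A, so P_out = 6132.9 × 0.084826 = 520.23 W.
All ideal ⇒ P_in = P_out, so I_supply = 520.23/415 = 1.25 A.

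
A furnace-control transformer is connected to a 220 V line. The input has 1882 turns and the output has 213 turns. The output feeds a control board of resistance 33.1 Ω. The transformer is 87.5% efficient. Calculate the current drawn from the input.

I_in ≈ 0.0973 A

V_out = 220 × 213/1882 = 24.899 V.
I_out = V_out/R = 24.899/33.1 = 0.75224 A.
P_out = V_out I_out = 24.899 × 0.75224 = 18.730 W.
P_in = P_out/η = 18.730/0.875 = 21.406 W.
I_in = P_in/V_in = 21.406/220 = 0.0973 A.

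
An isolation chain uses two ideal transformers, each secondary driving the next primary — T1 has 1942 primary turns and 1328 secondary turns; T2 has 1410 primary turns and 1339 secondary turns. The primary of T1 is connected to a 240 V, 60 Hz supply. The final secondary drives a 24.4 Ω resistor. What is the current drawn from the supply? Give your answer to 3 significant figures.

I_supply ≈ 4.15 A

Secondary of T1: V = 240.00 × 1328/1942 = 164.12 V.
Secondary of T2: V = 164.12 × 1339/1410 = 155.86 V.
I_load = 155.86/24.4 = 6.3875 A, so P_out = 155.86 × 6.3875 = 995.53 W.
All ideal ⇒ P_in = P_out, so I_supply = 995.53/240 = 4.15 A.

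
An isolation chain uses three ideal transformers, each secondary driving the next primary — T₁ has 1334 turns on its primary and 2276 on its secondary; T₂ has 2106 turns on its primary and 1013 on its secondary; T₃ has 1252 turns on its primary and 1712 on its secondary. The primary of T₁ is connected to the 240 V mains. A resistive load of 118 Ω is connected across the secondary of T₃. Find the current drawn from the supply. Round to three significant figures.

I_supply ≈ 2.56 A

After T₁: V = 240.00 × 2276/1334 = 409.48 V.
After T₂: V = 409.48 × 1013/2106 = 196.96 V.
After T₃: V = 196.96 × 1712/1252 = 269.33 V.
I_load = 269.33/118 = 2.2824 A, so P_out = 269.33 × 2.2824 = 614.72 W.
All ideal ⇒ P_in = P_out, so I_supply = 614.72/240 = 2.56 A.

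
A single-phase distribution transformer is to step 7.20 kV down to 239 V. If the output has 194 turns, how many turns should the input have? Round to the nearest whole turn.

N_in = 5844 turns

N_in/N_out = V_in/V_out, so N_in = 194 × 7200/239 = 5844.4 ≈ 5844 turns.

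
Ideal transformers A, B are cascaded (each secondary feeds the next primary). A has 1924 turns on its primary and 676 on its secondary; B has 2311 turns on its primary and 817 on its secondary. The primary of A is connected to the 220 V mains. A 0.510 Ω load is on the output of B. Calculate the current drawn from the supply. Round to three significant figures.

After A: V = 220.00 × 676/1924 = 77.297 V.
After B: V = 77.297 × 817/2311 = 27.327 V.
I_load = 27.327/0.510 = 53.582 A, so P_out = 27.327 × 53.582 = 1464.2 W.
All ideal ⇒ P_in = P_out, so I_supply = 1464.2/220 = 6.66 A.

I_supply ≈ 6.66 A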